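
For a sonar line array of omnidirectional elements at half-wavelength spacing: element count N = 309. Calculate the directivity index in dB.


DI = 10*log10(309) = 24.9

24.9 dB


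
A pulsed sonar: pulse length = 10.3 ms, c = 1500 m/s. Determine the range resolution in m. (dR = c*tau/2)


dR = c*tau/2 = 1500 * 10.3e-3 / 2 = 7.725

7.725 m


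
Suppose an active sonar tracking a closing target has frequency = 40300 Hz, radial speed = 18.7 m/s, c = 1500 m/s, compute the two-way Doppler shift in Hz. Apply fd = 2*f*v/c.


fd = 2*f*v/c = 2 * 40300 * 18.7 / 1500 = 1004.81

1004.81 Hz


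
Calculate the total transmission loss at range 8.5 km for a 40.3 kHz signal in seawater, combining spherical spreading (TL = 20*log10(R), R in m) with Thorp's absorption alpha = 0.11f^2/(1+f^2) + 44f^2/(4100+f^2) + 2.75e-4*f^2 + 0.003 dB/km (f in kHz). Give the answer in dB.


Step 1 (Thorp): alpha = 0.11*1624.09/(1+1624.09) + 44*1624.09/(4100+1624.09) + 2.75e-4*1624.09 + 0.003 = 13.0436 dB/km
Step 2: TL_spread = 20*log10(8500) = 78.59 dB
Step 3: TL_abs = alpha*R = 13.0436 * 8.5 = 110.87 dB
Step 4: TL_total = 78.59 + 110.87 = 189.46

189.46 dB


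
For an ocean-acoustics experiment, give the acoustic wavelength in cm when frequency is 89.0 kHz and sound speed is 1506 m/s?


lambda = c/f = 1506 / 89000 = 0.0169 m = 1.69 cm

1.69 cm


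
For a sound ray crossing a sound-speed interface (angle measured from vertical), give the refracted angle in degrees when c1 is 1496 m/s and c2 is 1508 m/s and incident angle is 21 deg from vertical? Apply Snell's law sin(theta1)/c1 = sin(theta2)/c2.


sin(theta2) = (c2/c1)*sin(theta1) = (1508/1496)*sin(21 deg) = 0.36124
theta2 = arcsin(0.36124) = 21.18

21.18 deg


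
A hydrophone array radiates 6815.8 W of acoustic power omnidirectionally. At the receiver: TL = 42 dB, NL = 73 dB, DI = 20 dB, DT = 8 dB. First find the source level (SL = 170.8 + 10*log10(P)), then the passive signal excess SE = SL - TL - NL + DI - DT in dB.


Step 1: SL = 170.8 + 10*log10(6815.8) = 209.14 dB
Step 2: SE = SL - TL - NL + DI - DT = 209.14 - 42 - 73 + 20 - 8 = 106.14

106.14 dB


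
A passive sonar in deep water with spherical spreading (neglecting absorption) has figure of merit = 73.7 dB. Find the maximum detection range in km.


At max range FOM = TL, so 20*log10(R) = 73.7
R = 10^(73.7/20) = 4841.72 m = 4.84 km

4.84 km


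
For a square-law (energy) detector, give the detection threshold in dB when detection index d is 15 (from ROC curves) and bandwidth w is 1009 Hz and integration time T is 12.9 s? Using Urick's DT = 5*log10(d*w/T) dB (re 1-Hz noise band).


DT = 5*log10(d*w/T) = 5*log10(15 * 1009 / 12.9) = 5*log10(1173.26) = 15.35

15.35 dB


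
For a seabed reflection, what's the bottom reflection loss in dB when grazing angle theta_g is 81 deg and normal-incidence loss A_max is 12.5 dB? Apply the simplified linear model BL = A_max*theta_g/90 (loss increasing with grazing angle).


BL = A_max * theta_g / 90 = 12.5 * 81 / 90 = 11.25

11.25 dB


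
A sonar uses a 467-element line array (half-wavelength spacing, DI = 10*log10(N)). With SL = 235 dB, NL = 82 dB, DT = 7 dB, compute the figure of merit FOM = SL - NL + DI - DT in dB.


172.69 dB


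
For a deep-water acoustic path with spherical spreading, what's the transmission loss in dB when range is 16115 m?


84.14 dB


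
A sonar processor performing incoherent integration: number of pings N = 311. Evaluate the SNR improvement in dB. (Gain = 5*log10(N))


Gain = 5*log10(311) = 12.46

12.46 dB


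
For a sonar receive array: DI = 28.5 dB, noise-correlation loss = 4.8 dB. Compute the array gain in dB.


AG = DI - L_corr = 28.5 - 4.8 = 23.7

23.7 dB


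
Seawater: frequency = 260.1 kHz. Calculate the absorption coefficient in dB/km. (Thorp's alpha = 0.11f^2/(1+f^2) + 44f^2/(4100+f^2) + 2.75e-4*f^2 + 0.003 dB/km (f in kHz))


f^2 = 67652.01
alpha = 0.11*67652.01/(1+67652.01) + 44*67652.01/(4100+67652.01) + 2.75e-4*67652.01 + 0.003 = 60.203

60.203 dB/km


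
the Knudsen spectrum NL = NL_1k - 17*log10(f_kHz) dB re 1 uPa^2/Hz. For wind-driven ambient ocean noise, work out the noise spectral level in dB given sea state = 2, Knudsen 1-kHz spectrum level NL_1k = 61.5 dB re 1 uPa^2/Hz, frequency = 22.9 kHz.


NL = NL_1k - 17*log10(f_kHz) = 61.5 - 17*log10(22.9) = 61.5 - (23.12) = 38.38

38.38 dB


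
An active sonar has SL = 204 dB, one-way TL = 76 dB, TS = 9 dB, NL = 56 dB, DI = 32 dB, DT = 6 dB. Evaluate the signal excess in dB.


SE = SL - 2*TL + TS - NL + DI - DT = 204 - 2*76 + (9) - 56 + 32 - 6 = 31

31 dB


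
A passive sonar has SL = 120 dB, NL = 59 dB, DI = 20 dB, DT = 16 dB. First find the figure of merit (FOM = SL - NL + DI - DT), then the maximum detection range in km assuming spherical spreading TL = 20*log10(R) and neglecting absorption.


Step 1: FOM = SL - NL + DI - DT = 120 - 59 + 20 - 16 = 65 dB
Step 2: at max range FOM = TL = 20*log10(R), so R = 10^(65/20) = 1778.28 m = 1.78 km

1.78 km


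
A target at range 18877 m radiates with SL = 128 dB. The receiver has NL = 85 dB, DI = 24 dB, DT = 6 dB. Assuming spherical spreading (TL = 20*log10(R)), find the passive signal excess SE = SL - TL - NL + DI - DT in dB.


Step 1: TL = 20*log10(18877) = 85.52 dB
Step 2: SE = 128 - 85.52 - 85 + 24 - 6 = -24.52

-24.52 dB


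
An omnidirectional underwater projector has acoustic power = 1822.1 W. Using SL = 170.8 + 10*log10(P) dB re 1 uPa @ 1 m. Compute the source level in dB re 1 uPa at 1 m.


203.41 dB


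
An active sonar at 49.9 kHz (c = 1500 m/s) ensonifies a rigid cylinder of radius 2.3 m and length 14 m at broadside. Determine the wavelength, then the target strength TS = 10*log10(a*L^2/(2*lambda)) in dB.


Step 1: lambda = c/f = 1500/49900 = 0.03006 m
Step 2: TS = 10*log10(a*L^2/(2*lambda)) = 10*log10(2.3*14^2/(2*0.03006)) = 38.75

38.75 dB


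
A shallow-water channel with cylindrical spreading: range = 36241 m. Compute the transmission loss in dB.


TL = 10*log10(36241) = 45.59

45.59 dB


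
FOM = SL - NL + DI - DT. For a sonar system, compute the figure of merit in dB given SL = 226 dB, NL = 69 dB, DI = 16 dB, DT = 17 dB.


FOM = SL - NL + DI - DT = 226 - 69 + 16 - 17 = 156

156 dB


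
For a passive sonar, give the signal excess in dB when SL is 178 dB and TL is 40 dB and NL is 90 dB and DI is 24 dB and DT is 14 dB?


SE = SL - TL - NL + DI - DT = 178 - 40 - 90 + 24 - 14 = 58

58 dB


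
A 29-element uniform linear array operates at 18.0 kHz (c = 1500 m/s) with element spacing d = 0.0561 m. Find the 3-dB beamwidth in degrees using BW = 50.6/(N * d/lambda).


Step 1: lambda = 1500/18000 = 0.08333 m
Step 2: d/lambda = 0.0561/0.08333 = 0.6732
Step 3: BW = 50.6/(N * d/lambda) = 50.6/(29 * 0.6732) = 2.59

2.59 deg


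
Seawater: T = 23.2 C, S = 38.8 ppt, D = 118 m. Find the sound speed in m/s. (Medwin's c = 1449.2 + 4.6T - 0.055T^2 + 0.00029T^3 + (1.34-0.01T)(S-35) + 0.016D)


1536.04 m/s


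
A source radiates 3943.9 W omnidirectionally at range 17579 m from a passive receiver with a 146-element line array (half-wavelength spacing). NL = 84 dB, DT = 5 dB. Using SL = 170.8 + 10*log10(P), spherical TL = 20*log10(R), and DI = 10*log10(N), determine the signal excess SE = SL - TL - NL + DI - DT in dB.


54.5 dB


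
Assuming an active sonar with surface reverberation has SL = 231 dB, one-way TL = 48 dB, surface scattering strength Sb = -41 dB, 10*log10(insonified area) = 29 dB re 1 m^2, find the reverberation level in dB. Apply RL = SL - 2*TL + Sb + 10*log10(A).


RL = SL - 2*TL + Sb + 10*log10(A) = 231 - 2*48 + (-41) + 29 = 123

123 dB


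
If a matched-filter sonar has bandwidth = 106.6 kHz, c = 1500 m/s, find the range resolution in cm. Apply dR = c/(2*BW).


dR = c/(2*BW) = 1500 / (2 * 106.6e3) = 0.007 m = 0.7 cm

0.7 cm


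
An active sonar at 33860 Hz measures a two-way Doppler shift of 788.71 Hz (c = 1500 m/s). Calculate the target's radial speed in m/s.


From fd = 2*f*v/c, v = c*fd/(2*f) = 1500 * 788.71 / (2*33860) = 17.47

17.47 m/s


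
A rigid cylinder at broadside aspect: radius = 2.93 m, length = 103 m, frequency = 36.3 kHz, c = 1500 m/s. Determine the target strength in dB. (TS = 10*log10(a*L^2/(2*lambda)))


lambda = 1500/36300 = 0.04132 m
TS = 10*log10(2.93*103^2/(2*0.04132)) = 55.75

55.75 dB


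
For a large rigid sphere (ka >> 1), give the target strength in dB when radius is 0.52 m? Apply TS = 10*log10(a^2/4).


-11.7 dB


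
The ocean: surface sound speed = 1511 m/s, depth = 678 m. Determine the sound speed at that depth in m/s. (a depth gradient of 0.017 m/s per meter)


c = 1511 + 0.017 * 678 = 1522.526

1522.526 m/s


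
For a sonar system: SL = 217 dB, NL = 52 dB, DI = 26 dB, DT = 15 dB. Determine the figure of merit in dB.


FOM = SL - NL + DI - DT = 217 - 52 + 26 - 15 = 176

176 dB


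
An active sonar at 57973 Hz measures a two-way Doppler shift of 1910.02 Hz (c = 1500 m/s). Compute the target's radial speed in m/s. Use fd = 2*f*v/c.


From fd = 2*f*v/c, v = c*fd/(2*f) = 1500 * 1910.02 / (2*57973) = 24.71

24.71 m/s


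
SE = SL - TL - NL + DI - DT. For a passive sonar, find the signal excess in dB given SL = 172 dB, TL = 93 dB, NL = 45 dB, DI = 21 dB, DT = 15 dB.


SE = SL - TL - NL + DI - DT = 172 - 93 - 45 + 21 - 15 = 40

40 dB


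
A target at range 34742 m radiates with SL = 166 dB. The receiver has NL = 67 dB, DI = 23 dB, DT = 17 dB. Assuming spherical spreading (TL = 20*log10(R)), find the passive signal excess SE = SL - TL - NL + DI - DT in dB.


Step 1: TL = 20*log10(34742) = 90.82 dB
Step 2: SE = 166 - 90.82 - 67 + 23 - 17 = 14.18

14.18 dB


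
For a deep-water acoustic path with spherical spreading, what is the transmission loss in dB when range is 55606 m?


TL = 20*log10(55606) = 94.9

94.9 dB


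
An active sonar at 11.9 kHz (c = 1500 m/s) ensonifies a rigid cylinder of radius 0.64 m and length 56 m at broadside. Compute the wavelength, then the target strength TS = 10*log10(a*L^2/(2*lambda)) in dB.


Step 1: lambda = c/f = 1500/11900 = 0.12605 m
Step 2: TS = 10*log10(a*L^2/(2*lambda)) = 10*log10(0.64*56^2/(2*0.12605)) = 39.01

39.01 dB


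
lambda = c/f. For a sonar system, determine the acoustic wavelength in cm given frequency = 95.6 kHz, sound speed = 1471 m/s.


lambda = c/f = 1471 / 95600 = 0.0154 m = 1.54 cm

1.54 cm


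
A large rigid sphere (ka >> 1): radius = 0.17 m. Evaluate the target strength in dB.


TS = 10*log10(0.17^2 / 4) = 10*log10(0.007225) = -21.41

-21.41 dB


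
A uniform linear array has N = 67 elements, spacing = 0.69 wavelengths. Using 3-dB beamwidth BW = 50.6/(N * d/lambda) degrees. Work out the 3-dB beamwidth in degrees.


BW = 50.6 / (67 * 0.69) = 50.6 / 46.23 = 1.09

1.09 deg


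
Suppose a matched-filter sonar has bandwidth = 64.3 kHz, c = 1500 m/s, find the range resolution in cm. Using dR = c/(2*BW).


dR = c/(2*BW) = 1500 / (2 * 64.3e3) = 0.0117 m = 1.17 cm

1.17 cm


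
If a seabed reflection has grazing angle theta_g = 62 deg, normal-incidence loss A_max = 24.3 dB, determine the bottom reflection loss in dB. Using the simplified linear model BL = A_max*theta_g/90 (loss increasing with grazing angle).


BL = A_max * theta_g / 90 = 24.3 * 62 / 90 = 16.74

16.74 dB


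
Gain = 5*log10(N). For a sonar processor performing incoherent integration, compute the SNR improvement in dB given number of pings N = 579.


13.81 dB


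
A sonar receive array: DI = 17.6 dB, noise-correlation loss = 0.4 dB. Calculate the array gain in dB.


AG = DI - L_corr = 17.6 - 0.4 = 17.2

17.2 dB


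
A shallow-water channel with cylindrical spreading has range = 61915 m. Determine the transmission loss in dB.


TL = 10*log10(61915) = 47.92

47.92 dB


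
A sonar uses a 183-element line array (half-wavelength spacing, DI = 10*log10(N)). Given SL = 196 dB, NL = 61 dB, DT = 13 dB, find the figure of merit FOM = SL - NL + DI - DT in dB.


144.62 dB


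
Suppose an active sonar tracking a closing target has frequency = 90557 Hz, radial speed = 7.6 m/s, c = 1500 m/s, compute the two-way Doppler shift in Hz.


fd = 2*f*v/c = 2 * 90557 * 7.6 / 1500 = 917.64

917.64 Hz


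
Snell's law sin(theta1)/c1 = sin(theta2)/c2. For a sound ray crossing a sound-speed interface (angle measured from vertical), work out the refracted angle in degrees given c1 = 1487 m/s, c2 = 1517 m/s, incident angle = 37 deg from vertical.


37.88 deg


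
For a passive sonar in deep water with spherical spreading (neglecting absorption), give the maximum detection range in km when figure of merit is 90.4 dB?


At max range FOM = TL, so 20*log10(R) = 90.4
R = 10^(90.4/20) = 33113.11 m = 33.11 km

33.11 km


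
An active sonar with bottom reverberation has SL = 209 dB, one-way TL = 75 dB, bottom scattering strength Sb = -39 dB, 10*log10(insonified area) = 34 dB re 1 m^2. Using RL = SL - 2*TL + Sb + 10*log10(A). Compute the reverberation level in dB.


RL = SL - 2*TL + Sb + 10*log10(A) = 209 - 2*75 + (-39) + 34 = 54

54 dB


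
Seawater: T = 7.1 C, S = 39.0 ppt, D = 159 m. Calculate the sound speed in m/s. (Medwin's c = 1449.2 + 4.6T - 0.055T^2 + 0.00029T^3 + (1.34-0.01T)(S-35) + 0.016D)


1486.81 m/s


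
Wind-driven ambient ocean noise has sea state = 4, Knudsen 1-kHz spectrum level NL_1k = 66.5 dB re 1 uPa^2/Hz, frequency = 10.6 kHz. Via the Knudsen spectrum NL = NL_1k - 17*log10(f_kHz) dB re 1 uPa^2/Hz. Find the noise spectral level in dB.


NL = NL_1k - 17*log10(f_kHz) = 66.5 - 17*log10(10.6) = 66.5 - (17.43) = 49.07

49.07 dB


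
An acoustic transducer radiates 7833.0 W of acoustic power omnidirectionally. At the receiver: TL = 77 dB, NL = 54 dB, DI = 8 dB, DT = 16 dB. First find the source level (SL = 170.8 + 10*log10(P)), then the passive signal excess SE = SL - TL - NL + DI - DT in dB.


Step 1: SL = 170.8 + 10*log10(7833.0) = 209.74 dB
Step 2: SE = SL - TL - NL + DI - DT = 209.74 - 77 - 54 + 8 - 16 = 70.74

70.74 dB


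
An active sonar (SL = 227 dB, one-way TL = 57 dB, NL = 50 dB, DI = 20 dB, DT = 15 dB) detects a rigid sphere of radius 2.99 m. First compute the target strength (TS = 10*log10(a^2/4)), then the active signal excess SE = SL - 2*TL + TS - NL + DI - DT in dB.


Step 1: TS = 10*log10(2.99^2/4) = 3.49 dB
Step 2: SE = SL - 2*TL + TS - NL + DI - DT = 227 - 2*57 + (3.49) - 50 + 20 - 15 = 71.49

71.49 dB


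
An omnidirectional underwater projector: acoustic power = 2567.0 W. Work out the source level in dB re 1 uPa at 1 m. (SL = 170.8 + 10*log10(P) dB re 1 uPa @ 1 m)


SL = 170.8 + 10*log10(2567.0) = 170.8 + 34.09 = 204.89

204.89 dB


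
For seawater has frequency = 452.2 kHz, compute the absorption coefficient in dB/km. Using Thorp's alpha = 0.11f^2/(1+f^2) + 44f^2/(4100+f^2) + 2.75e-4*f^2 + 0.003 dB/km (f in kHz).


f^2 = 204484.84
alpha = 0.11*204484.84/(1+204484.84) + 44*204484.84/(4100+204484.84) + 2.75e-4*204484.84 + 0.003 = 99.481

99.481 dB/km


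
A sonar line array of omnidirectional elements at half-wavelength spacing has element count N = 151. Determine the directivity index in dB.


DI = 10*log10(151) = 21.79

21.79 dB


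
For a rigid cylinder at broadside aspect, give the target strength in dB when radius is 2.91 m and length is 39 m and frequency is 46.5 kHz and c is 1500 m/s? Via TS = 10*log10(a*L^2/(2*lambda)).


48.36 dB


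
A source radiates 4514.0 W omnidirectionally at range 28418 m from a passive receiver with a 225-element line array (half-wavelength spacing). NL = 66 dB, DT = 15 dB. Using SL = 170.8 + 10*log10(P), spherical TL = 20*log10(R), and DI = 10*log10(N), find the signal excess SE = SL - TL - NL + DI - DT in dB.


Step 1: SL = 170.8 + 10*log10(4514.0) = 207.35 dB
Step 2: TL = 20*log10(28418) = 89.07 dB
Step 3: DI = 10*log10(225) = 23.52 dB
Step 4: SE = SL - TL - NL + DI - DT = 207.35 - 89.07 - 66 + 23.52 - 15 = 60.8

60.8 dB


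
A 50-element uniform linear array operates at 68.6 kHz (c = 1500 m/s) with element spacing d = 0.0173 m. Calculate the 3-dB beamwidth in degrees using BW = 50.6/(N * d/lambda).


Step 1: lambda = 1500/68600 = 0.02187 m
Step 2: d/lambda = 0.0173/0.02187 = 0.791
Step 3: BW = 50.6/(N * d/lambda) = 50.6/(50 * 0.791) = 1.28

1.28 deg


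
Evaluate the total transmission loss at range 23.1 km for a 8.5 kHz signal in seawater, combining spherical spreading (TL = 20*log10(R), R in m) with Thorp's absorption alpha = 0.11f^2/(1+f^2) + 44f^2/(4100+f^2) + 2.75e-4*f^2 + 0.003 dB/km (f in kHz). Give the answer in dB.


Step 1 (Thorp): alpha = 0.11*72.25/(1+72.25) + 44*72.25/(4100+72.25) + 2.75e-4*72.25 + 0.003 = 0.8933 dB/km
Step 2: TL_spread = 20*log10(23100) = 87.27 dB
Step 3: TL_abs = alpha*R = 0.8933 * 23.1 = 20.64 dB
Step 4: TL_total = 87.27 + 20.64 = 107.91

107.91 dB


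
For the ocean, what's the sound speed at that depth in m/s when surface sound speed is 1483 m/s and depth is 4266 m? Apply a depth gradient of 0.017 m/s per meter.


1555.522 m/s


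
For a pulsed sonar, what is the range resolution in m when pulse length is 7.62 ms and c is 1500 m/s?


5.715 m


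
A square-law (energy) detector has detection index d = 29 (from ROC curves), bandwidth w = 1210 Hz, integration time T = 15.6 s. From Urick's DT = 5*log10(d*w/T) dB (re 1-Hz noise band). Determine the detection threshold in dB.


DT = 5*log10(d*w/T) = 5*log10(29 * 1210 / 15.6) = 5*log10(2249.36) = 16.76

16.76 dB


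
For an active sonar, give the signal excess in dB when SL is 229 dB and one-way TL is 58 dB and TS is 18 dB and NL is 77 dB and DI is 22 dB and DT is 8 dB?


SE = SL - 2*TL + TS - NL + DI - DT = 229 - 2*58 + (18) - 77 + 22 - 8 = 68

68 dB


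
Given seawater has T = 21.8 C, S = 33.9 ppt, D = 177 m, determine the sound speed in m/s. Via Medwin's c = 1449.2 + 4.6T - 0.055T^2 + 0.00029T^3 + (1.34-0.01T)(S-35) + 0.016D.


c = 1449.2 + 4.6*21.8 - 0.055*21.8^2 + 0.00029*21.8^3 + (1.34 - 0.01*21.8)*(33.9 - 35) + 0.016*177 = 1527.94

1527.94 m/s


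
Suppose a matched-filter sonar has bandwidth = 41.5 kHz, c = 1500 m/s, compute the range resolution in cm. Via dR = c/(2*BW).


1.81 cm


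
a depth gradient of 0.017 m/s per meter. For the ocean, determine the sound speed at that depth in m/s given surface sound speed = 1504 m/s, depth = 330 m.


c = 1504 + 0.017 * 330 = 1509.61

1509.61 m/s


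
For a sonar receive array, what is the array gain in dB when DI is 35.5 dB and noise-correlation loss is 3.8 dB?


AG = DI - L_corr = 35.5 - 3.8 = 31.7

31.7 dB


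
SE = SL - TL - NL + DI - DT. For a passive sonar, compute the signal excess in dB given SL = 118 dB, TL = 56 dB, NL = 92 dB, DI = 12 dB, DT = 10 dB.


SE = SL - TL - NL + DI - DT = 118 - 56 - 92 + 12 - 10 = -28

-28 dB


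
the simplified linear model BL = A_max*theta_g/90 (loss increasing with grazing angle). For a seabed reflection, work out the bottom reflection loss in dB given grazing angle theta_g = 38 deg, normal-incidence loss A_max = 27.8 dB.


11.74 dB


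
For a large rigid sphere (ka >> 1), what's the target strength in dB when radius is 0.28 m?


-17.08 dB


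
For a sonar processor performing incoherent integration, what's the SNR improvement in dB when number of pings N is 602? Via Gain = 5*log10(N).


Gain = 5*log10(602) = 13.9

13.9 dB


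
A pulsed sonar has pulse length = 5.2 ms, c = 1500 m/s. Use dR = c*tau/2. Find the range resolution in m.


3.9 m


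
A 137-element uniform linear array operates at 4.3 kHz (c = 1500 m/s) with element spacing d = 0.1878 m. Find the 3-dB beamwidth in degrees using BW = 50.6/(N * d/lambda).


Step 1: lambda = 1500/4300 = 0.34884 m
Step 2: d/lambda = 0.1878/0.34884 = 0.5384
Step 3: BW = 50.6/(N * d/lambda) = 50.6/(137 * 0.5384) = 0.69

0.69 deg


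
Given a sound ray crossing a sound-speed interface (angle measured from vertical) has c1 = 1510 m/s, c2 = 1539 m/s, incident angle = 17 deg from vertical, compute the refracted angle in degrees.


sin(theta2) = (c2/c1)*sin(theta1) = (1539/1510)*sin(17 deg) = 0.29799
theta2 = arcsin(0.29799) = 17.34

17.34 deg


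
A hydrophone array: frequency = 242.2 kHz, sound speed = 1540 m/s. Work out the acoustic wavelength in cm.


0.64 cm


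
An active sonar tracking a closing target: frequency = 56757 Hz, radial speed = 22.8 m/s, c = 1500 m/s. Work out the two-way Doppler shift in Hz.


1725.41 Hz


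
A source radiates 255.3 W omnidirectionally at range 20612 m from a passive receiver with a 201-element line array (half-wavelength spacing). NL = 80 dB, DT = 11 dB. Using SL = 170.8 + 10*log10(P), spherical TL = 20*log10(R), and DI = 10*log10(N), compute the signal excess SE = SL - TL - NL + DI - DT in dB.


Step 1: SL = 170.8 + 10*log10(255.3) = 194.87 dB
Step 2: TL = 20*log10(20612) = 86.28 dB
Step 3: DI = 10*log10(201) = 23.03 dB
Step 4: SE = SL - TL - NL + DI - DT = 194.87 - 86.28 - 80 + 23.03 - 11 = 40.62

40.62 dB


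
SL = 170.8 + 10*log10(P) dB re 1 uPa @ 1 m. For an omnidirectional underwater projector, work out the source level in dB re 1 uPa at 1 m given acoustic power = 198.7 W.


SL = 170.8 + 10*log10(198.7) = 170.8 + 22.98 = 193.78

193.78 dB


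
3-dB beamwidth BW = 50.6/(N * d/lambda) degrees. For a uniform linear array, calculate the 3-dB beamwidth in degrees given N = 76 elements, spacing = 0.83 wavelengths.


0.8 deg


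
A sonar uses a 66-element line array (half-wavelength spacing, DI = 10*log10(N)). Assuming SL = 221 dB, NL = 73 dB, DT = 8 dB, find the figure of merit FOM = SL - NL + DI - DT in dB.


Step 1: DI = 10*log10(66) = 18.2 dB
Step 2: FOM = SL - NL + DI - DT = 221 - 73 + 18.2 - 8 = 158.2

158.2 dB


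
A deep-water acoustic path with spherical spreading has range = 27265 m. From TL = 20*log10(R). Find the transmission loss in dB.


TL = 20*log10(27265) = 88.71

88.71 dB


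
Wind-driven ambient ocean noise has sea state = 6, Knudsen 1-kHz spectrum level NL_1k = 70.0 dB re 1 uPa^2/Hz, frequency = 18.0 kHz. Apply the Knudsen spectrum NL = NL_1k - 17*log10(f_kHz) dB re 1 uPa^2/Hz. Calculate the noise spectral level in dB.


NL = NL_1k - 17*log10(f_kHz) = 70.0 - 17*log10(18.0) = 70.0 - (21.34) = 48.66

48.66 dB


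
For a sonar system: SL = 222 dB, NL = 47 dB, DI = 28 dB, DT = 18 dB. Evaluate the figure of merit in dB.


FOM = SL - NL + DI - DT = 222 - 47 + 28 - 18 = 185

185 dB


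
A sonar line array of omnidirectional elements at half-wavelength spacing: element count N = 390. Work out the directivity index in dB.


25.91 dB


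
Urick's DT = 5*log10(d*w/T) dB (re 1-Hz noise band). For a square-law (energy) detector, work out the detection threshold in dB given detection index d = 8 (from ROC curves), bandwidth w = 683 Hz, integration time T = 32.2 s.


DT = 5*log10(d*w/T) = 5*log10(8 * 683 / 32.2) = 5*log10(169.69) = 11.15

11.15 dB


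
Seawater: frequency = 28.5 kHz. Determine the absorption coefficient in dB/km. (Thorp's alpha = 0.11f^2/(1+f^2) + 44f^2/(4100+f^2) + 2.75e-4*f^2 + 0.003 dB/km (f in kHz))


7.612 dB/km


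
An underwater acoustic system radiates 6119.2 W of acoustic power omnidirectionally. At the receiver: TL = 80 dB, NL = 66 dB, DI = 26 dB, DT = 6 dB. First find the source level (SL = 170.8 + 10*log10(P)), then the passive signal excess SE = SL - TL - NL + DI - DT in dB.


Step 1: SL = 170.8 + 10*log10(6119.2) = 208.67 dB
Step 2: SE = SL - TL - NL + DI - DT = 208.67 - 80 - 66 + 26 - 6 = 82.67

82.67 dB


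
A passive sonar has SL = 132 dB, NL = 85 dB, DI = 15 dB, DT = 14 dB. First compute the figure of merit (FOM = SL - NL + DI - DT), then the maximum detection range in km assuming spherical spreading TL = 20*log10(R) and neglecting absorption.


Step 1: FOM = SL - NL + DI - DT = 132 - 85 + 15 - 14 = 48 dB
Step 2: at max range FOM = TL = 20*log10(R), so R = 10^(48/20) = 251.19 m = 0.25 km

0.25 km


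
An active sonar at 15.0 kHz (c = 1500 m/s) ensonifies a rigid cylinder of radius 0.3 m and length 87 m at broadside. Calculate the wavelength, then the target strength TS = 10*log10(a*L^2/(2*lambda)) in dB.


Step 1: lambda = c/f = 1500/15000 = 0.1 m
Step 2: TS = 10*log10(a*L^2/(2*lambda)) = 10*log10(0.3*87^2/(2*0.1)) = 40.55

40.55 dB


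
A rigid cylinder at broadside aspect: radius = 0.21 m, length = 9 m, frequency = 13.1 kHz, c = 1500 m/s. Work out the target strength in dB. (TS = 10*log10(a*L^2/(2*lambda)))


lambda = 1500/13100 = 0.1145 m
TS = 10*log10(0.21*9^2/(2*0.1145)) = 18.71

18.71 dB


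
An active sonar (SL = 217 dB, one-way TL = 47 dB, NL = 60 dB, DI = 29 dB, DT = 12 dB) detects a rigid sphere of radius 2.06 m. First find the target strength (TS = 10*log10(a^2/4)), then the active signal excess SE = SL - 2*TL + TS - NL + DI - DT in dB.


Step 1: TS = 10*log10(2.06^2/4) = 0.26 dB
Step 2: SE = SL - 2*TL + TS - NL + DI - DT = 217 - 2*47 + (0.26) - 60 + 29 - 12 = 80.26

80.26 dB


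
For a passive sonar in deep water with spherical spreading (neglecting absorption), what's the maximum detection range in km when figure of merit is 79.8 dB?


9.77 km


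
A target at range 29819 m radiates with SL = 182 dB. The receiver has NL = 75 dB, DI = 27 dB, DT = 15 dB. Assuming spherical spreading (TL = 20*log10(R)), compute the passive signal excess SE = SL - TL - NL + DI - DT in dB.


Step 1: TL = 20*log10(29819) = 89.49 dB
Step 2: SE = 182 - 89.49 - 75 + 27 - 15 = 29.51

29.51 dB


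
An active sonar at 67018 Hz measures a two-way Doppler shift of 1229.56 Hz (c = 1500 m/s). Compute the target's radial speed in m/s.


From fd = 2*f*v/c, v = c*fd/(2*f) = 1500 * 1229.56 / (2*67018) = 13.76

13.76 m/s


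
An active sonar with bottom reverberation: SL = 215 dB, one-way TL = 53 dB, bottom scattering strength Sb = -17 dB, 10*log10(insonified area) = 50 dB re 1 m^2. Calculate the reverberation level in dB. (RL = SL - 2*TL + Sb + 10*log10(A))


RL = SL - 2*TL + Sb + 10*log10(A) = 215 - 2*53 + (-17) + 50 = 142

142 dB


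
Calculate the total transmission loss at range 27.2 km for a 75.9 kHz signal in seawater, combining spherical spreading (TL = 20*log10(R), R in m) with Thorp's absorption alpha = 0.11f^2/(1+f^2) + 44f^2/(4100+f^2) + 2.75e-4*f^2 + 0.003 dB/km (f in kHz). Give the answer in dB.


Step 1 (Thorp): alpha = 0.11*5760.81/(1+5760.81) + 44*5760.81/(4100+5760.81) + 2.75e-4*5760.81 + 0.003 = 27.4026 dB/km
Step 2: TL_spread = 20*log10(27200) = 88.69 dB
Step 3: TL_abs = alpha*R = 27.4026 * 27.2 = 745.35 dB
Step 4: TL_total = 88.69 + 745.35 = 834.04

834.04 dB


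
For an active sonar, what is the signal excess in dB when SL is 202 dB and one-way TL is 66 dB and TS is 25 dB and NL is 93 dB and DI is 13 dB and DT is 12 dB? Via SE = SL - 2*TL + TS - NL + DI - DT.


SE = SL - 2*TL + TS - NL + DI - DT = 202 - 2*66 + (25) - 93 + 13 - 12 = 3

3 dB


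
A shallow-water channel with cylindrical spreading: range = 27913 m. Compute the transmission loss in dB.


TL = 10*log10(27913) = 44.46

44.46 dB


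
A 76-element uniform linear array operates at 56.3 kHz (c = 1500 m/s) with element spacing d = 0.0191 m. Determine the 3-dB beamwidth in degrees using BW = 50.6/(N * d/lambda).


Step 1: lambda = 1500/56300 = 0.02664 m
Step 2: d/lambda = 0.0191/0.02664 = 0.717
Step 3: BW = 50.6/(N * d/lambda) = 50.6/(76 * 0.717) = 0.93

0.93 deg


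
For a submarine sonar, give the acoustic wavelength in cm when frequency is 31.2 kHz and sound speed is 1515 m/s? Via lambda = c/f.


4.86 cm


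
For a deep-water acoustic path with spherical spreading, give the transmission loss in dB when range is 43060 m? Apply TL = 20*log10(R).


TL = 20*log10(43060) = 92.68

92.68 dB


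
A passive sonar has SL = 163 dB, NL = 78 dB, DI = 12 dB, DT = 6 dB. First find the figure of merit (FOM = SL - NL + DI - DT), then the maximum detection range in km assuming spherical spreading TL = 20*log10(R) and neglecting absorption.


Step 1: FOM = SL - NL + DI - DT = 163 - 78 + 12 - 6 = 91 dB
Step 2: at max range FOM = TL = 20*log10(R), so R = 10^(91/20) = 35481.34 m = 35.48 km

35.48 km


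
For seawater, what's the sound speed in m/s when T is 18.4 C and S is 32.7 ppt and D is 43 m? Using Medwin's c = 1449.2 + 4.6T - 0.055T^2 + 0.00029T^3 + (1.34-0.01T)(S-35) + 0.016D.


c = 1449.2 + 4.6*18.4 - 0.055*18.4^2 + 0.00029*18.4^3 + (1.34 - 0.01*18.4)*(32.7 - 35) + 0.016*43 = 1515.05

1515.05 m/s


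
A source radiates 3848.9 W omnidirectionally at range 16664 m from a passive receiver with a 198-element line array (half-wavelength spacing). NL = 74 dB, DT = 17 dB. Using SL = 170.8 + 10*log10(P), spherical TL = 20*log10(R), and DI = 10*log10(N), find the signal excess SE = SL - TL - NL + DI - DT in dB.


54.18 dB


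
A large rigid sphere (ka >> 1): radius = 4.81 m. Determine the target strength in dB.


7.62 dB


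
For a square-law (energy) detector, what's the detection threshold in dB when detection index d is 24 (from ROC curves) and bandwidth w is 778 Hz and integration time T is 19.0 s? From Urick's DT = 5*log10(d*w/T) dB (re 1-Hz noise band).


DT = 5*log10(d*w/T) = 5*log10(24 * 778 / 19.0) = 5*log10(982.74) = 14.96

14.96 dB


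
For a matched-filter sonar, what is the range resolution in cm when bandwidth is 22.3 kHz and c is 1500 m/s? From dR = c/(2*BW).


dR = c/(2*BW) = 1500 / (2 * 22.3e3) = 0.0336 m = 3.36 cm

3.36 cm


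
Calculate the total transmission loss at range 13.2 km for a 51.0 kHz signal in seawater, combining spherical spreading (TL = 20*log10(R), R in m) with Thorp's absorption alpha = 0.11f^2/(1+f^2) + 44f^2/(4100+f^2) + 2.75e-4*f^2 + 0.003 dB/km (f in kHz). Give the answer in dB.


Step 1 (Thorp): alpha = 0.11*2601.0/(1+2601.0) + 44*2601.0/(4100+2601.0) + 2.75e-4*2601.0 + 0.003 = 17.9069 dB/km
Step 2: TL_spread = 20*log10(13200) = 82.41 dB
Step 3: TL_abs = alpha*R = 17.9069 * 13.2 = 236.37 dB
Step 4: TL_total = 82.41 + 236.37 = 318.78

318.78 dB


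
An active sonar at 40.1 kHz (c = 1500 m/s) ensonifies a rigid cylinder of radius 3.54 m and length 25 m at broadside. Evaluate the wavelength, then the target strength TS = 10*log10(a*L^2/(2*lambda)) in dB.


Step 1: lambda = c/f = 1500/40100 = 0.03741 m
Step 2: TS = 10*log10(a*L^2/(2*lambda)) = 10*log10(3.54*25^2/(2*0.03741)) = 44.71

44.71 dB


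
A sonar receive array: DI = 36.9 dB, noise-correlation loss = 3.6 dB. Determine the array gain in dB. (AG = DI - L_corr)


33.3 dB


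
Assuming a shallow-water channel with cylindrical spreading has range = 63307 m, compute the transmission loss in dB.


48.01 dB


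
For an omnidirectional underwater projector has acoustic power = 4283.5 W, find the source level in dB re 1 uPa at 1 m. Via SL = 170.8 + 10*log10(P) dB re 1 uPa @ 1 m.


207.12 dB


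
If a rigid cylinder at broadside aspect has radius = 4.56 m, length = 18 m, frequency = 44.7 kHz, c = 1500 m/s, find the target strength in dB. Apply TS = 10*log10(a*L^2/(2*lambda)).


lambda = 1500/44700 = 0.03356 m
TS = 10*log10(4.56*18^2/(2*0.03356)) = 43.43

43.43 dB


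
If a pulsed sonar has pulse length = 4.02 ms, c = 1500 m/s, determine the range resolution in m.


dR = c*tau/2 = 1500 * 4.02e-3 / 2 = 3.015

3.015 m


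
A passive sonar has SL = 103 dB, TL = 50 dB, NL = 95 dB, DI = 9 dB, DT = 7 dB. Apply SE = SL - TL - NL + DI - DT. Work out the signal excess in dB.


SE = SL - TL - NL + DI - DT = 103 - 50 - 95 + 9 - 7 = -40

-40 dB


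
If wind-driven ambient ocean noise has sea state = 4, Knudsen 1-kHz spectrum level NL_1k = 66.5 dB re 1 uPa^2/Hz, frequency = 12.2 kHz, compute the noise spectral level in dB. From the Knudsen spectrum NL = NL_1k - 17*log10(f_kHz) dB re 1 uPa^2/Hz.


NL = NL_1k - 17*log10(f_kHz) = 66.5 - 17*log10(12.2) = 66.5 - (18.47) = 48.03

48.03 dB


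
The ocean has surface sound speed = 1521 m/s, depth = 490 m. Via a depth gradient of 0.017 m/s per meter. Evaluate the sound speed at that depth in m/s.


c = 1521 + 0.017 * 490 = 1529.33

1529.33 m/s


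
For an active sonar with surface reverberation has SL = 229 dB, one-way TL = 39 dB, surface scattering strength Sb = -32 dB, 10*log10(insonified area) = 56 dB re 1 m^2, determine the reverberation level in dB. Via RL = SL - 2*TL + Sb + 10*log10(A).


RL = SL - 2*TL + Sb + 10*log10(A) = 229 - 2*39 + (-32) + 56 = 175

175 dB


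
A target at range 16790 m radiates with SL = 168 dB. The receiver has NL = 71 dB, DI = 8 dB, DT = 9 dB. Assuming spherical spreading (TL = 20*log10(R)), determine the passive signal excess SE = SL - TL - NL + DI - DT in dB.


Step 1: TL = 20*log10(16790) = 84.5 dB
Step 2: SE = 168 - 84.5 - 71 + 8 - 9 = 11.5

11.5 dB


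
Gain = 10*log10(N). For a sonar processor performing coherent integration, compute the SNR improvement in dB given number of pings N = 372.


Gain = 10*log10(372) = 25.71

25.71 dB


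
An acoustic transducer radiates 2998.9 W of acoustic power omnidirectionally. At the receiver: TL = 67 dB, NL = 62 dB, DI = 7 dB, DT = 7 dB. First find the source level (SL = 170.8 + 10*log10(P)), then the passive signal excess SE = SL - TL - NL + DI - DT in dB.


Step 1: SL = 170.8 + 10*log10(2998.9) = 205.57 dB
Step 2: SE = SL - TL - NL + DI - DT = 205.57 - 67 - 62 + 7 - 7 = 76.57

76.57 dB


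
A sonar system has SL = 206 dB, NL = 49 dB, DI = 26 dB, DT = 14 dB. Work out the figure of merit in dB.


169 dB


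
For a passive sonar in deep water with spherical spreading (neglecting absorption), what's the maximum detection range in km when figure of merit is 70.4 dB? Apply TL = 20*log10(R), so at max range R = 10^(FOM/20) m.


At max range FOM = TL, so 20*log10(R) = 70.4
R = 10^(70.4/20) = 3311.31 m = 3.31 km

3.31 km


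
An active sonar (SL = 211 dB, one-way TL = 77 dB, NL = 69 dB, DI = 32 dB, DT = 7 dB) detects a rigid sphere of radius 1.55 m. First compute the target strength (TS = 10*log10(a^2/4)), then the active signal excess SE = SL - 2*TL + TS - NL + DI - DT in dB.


Step 1: TS = 10*log10(1.55^2/4) = -2.21 dB
Step 2: SE = SL - 2*TL + TS - NL + DI - DT = 211 - 2*77 + (-2.21) - 69 + 32 - 7 = 10.79

10.79 dB


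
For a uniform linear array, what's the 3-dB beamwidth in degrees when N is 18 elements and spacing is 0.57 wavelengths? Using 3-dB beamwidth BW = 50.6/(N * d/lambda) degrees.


BW = 50.6 / (18 * 0.57) = 50.6 / 10.26 = 4.93

4.93 deg


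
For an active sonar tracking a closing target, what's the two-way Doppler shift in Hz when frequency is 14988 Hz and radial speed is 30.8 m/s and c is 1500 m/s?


fd = 2*f*v/c = 2 * 14988 * 30.8 / 1500 = 615.51

615.51 Hz


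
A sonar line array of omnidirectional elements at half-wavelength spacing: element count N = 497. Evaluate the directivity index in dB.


26.96 dB


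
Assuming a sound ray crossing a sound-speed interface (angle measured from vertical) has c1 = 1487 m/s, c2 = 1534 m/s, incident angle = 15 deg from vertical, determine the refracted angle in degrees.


15.49 deg


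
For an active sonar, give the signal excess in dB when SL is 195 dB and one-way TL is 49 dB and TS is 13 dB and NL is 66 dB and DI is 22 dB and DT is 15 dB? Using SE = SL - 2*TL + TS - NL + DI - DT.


SE = SL - 2*TL + TS - NL + DI - DT = 195 - 2*49 + (13) - 66 + 22 - 15 = 51

51 dB


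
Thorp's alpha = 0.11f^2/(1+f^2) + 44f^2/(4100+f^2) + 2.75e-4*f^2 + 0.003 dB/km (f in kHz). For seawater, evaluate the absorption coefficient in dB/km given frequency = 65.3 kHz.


f^2 = 4264.09
alpha = 0.11*4264.09/(1+4264.09) + 44*4264.09/(4100+4264.09) + 2.75e-4*4264.09 + 0.003 = 23.717

23.717 dB/km


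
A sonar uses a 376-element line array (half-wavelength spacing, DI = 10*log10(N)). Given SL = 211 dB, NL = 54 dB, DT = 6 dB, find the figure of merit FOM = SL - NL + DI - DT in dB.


176.75 dB


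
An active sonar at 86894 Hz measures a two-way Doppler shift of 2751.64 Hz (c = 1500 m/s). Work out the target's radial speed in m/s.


From fd = 2*f*v/c, v = c*fd/(2*f) = 1500 * 2751.64 / (2*86894) = 23.75

23.75 m/s


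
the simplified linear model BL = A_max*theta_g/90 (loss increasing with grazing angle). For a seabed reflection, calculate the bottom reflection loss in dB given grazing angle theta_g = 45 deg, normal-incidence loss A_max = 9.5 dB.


4.75 dB


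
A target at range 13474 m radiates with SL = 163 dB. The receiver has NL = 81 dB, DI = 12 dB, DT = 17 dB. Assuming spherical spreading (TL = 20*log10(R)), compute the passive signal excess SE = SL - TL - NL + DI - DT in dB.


-5.59 dB


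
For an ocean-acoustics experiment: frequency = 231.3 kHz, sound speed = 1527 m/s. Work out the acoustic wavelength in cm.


lambda = c/f = 1527 / 231300 = 0.0066 m = 0.66 cm

0.66 cm


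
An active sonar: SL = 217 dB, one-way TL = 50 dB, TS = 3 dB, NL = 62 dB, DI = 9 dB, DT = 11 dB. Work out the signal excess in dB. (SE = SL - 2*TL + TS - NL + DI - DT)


SE = SL - 2*TL + TS - NL + DI - DT = 217 - 2*50 + (3) - 62 + 9 - 11 = 56

56 dB


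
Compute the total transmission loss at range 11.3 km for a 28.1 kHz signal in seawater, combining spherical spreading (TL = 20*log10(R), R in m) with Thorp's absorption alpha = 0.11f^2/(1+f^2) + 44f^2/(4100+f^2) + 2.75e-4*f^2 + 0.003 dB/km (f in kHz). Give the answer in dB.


Step 1 (Thorp): alpha = 0.11*789.61/(1+789.61) + 44*789.61/(4100+789.61) + 2.75e-4*789.61 + 0.003 = 7.4354 dB/km
Step 2: TL_spread = 20*log10(11300) = 81.06 dB
Step 3: TL_abs = alpha*R = 7.4354 * 11.3 = 84.02 dB
Step 4: TL_total = 81.06 + 84.02 = 165.08

165.08 dB


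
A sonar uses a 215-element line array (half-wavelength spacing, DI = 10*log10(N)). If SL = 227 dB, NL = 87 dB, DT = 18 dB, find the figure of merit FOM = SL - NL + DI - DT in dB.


Step 1: DI = 10*log10(215) = 23.32 dB
Step 2: FOM = SL - NL + DI - DT = 227 - 87 + 23.32 - 18 = 145.32

145.32 dB


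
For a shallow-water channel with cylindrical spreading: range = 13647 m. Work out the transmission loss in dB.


TL = 10*log10(13647) = 41.35

41.35 dB


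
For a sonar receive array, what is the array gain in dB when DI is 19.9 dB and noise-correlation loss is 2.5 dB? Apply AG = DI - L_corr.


17.4 dB


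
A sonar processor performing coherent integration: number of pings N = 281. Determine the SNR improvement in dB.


24.49 dB


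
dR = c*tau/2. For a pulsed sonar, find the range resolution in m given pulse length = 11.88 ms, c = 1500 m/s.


dR = c*tau/2 = 1500 * 11.88e-3 / 2 = 8.91

8.91 m


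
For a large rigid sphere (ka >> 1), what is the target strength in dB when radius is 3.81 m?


5.6 dB


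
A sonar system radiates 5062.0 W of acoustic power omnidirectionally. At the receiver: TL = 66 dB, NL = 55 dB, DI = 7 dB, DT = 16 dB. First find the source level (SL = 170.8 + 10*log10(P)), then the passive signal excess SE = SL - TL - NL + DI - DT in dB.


Step 1: SL = 170.8 + 10*log10(5062.0) = 207.84 dB
Step 2: SE = SL - TL - NL + DI - DT = 207.84 - 66 - 55 + 7 - 16 = 77.84

77.84 dB


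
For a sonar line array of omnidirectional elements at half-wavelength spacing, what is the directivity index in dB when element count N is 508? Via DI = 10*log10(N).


DI = 10*log10(508) = 27.06

27.06 dB


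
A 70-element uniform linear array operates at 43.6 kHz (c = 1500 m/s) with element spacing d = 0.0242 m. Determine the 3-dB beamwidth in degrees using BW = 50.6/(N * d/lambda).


1.03 deg


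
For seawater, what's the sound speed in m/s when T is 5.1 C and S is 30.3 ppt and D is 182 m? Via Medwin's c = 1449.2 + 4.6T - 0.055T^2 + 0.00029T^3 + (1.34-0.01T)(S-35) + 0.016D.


1468.12 m/s


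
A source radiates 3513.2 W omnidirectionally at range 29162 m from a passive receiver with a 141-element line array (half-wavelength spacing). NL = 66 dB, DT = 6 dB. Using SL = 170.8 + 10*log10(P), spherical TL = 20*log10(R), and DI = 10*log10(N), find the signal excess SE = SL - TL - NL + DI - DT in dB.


Step 1: SL = 170.8 + 10*log10(3513.2) = 206.26 dB
Step 2: TL = 20*log10(29162) = 89.3 dB
Step 3: DI = 10*log10(141) = 21.49 dB
Step 4: SE = SL - TL - NL + DI - DT = 206.26 - 89.3 - 66 + 21.49 - 6 = 66.45

66.45 dB
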